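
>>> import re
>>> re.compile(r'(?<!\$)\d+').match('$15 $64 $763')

`(?!…)`/`(?<!…)` only lets a position through if the neighbouring text does NOT match; no characters are consumed.
`match` is anchored at position 0; if the pattern doesn't fit there, it returns None.
Here the pattern fails at index 0, so the call returns None.

None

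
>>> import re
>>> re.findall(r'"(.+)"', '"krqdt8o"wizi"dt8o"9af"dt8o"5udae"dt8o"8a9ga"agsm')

['krqdt8o"wizi"dt8o"9af"dt8o"5udae"dt8o"8a9ga']

Walking the string: at [0:45] match '"krqdt8o"wizi"dt8o"9af"dt8o"5udae"dt8o"8a9ga"', group 1 = 'krqdt8o"wizi"dt8o"9af"dt8o"5udae"dt8o"8a9ga'.
With a single group, `findall` returns only what that group captured — 1 item.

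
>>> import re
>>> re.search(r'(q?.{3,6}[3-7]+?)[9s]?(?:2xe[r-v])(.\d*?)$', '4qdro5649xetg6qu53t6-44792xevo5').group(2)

'o5'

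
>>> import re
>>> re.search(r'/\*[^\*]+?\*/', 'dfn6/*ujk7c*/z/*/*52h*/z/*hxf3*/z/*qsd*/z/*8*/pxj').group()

'/*ujk7c*/'

The match spans [4:13] → '/*ujk7c*/'.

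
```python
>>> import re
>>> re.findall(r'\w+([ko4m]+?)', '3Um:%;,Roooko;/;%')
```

['m', 'o']

This matches one or more of a word character; then one or more of one of [ko4m] (lazy) (captured).
`findall` collects group 1 from each match (2 total).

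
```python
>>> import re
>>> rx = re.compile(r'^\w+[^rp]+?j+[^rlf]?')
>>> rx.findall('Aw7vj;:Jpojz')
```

`findall` yields the raw match text (1 of them) because the pattern has no groups.

['Aw7vj;']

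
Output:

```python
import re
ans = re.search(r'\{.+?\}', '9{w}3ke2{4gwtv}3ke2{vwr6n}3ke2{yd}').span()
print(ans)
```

(1, 4)

With the lazy modifier that quantifier settles for the fewest repetitions that let the rest of the pattern succeed (the atoms after it are unaffected and can still be greedy).
`re.search` scans for the first position where the pattern succeeds.
The match spans [1:4] → '{w}'.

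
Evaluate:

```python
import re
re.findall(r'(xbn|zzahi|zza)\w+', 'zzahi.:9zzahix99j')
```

['zza', 'zzahi']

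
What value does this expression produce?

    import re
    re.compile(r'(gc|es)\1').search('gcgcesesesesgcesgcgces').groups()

After group 1 captures some text, `\1` only succeeds where that same text appears again.
`search` walks the string left to right and returns the first match it finds.
The match spans [0:4] → 'gcgc'.
Captured: group 1 = 'gc'.

('gc',)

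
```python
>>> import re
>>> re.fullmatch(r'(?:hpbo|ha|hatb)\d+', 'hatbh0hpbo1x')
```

`fullmatch` succeeds only if the pattern covers the string from start to end.
Here there's no way to consume every character, so the call returns None.

None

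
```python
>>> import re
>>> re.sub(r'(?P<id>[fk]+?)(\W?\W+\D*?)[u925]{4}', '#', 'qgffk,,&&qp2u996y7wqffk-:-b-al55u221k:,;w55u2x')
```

'qg#6y7wq#21#x'

Every occurrence is swapped for '#'.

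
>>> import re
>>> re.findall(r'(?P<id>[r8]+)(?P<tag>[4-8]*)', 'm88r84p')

This matches one or more of one of [r8] (captured as 'id'); then zero or more of a character in [4-8] (captured as 'tag').
Walking the string: at [1:6] match '88r84', groups = ('88r8', '4').
Multiple groups make `findall` return tuples — one 2-tuple for the one match.

[('88r8', '4')]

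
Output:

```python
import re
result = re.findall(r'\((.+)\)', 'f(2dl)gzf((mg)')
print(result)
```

One capturing group, so `findall` returns just the captured substring from the one match — 1 in all.

['2dl)gzf((mg']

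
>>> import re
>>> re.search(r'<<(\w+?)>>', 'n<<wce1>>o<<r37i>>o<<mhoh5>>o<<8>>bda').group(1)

'wce1'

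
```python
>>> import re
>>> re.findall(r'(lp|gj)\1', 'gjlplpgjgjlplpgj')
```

['lp', 'gj', 'lp']

After group 1 captures some text, `\1` only succeeds where that same text appears again.
One capturing group, so `findall` returns just the captured substring from each match — 3 in all.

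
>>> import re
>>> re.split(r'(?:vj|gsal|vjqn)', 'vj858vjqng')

Alternation tries branches left to right and keeps the first one that lets the overall match succeed at that position.
Matches to split on: at [0:2] → 'vj'; at [5:7] → 'vj'.
The string is cut at each match, leaving 3 pieces.

['', '858', 'qng']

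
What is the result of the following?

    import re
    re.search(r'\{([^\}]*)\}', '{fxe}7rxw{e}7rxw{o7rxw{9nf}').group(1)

'fxe'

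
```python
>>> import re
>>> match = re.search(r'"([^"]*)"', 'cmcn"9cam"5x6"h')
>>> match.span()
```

The match spans [4:10] → '"9cam"'.

(4, 10)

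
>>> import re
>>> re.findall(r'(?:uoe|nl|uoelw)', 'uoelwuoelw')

Alternation tries branches left to right and keeps the first one that lets the overall match succeed at that position.
Matches: at [0:3] → 'uoe'; at [5:8] → 'uoe'.
With no groups in the pattern, `findall` gives back each whole match — 2 here.

['uoe', 'uoe']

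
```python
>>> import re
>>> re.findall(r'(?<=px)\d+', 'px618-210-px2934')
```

The lookaround is zero-width — it requires the adjacent text to match without consuming it, so the asserted text isn't part of the match.
No capturing groups, so `findall` returns the 2 full match strings.

['618', '2934']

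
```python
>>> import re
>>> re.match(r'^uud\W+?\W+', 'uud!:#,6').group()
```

With `match`, the pattern is implicitly anchored at the beginning.
The match spans [0:7] → 'uud!:#,'.

'uud!:#,'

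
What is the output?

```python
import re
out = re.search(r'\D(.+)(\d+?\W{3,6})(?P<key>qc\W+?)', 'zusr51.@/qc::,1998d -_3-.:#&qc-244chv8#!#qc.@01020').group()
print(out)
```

zusr51.@/qc::,1998d -_3-.:#&qc-244chv8#!#qc.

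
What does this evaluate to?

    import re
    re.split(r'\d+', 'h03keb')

['h', 'keb']

Pattern: one or more of a digit.
The string is cut at each match, leaving 2 pieces.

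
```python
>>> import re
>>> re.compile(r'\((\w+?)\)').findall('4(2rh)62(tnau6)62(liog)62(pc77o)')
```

Walking the string: at [1:6] match '(2rh)', group 1 = '2rh'; at [8:15] match '(tnau6)', group 1 = 'tnau6'; at [17:23] match '(liog)', group 1 = 'liog'; at [25:32] match '(pc77o)', group 1 = 'pc77o'.
Because there's exactly one group, `findall` drops the full match and keeps group 1 from each hit.

['2rh', 'tnau6', 'liog', 'pc77o']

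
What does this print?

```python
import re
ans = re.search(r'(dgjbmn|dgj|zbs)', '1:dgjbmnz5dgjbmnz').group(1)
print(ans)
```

The regex engine tests alternatives in the order written; an earlier branch that matches wins even if a later one would match more.
`re.search` scans for the first position where the pattern succeeds.
The match spans [2:8] → 'dgjbmn'.
Captured: group 1 = 'dgjbmn'.

dgjbmn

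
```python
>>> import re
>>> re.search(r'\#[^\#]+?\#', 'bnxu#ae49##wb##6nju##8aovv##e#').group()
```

The match spans [4:10] → '#ae49#'.

'#ae49#'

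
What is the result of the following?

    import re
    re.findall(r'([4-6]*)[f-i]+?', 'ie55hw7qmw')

Because there's exactly one group, `findall` drops the full match and keeps group 1 from each hit.

['', '55']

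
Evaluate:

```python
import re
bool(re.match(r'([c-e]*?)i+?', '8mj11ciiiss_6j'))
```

False

With `match`, the pattern is implicitly anchored at the beginning.
Here the pattern fails at index 0, so the call returns None, and `bool(None)` is False.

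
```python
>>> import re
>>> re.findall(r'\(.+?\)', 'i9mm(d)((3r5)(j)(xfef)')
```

['(d)', '((3r5)', '(j)', '(xfef)']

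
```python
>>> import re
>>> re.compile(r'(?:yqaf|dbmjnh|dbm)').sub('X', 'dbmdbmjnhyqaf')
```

Alternation tries branches left to right and keeps the first one that lets the overall match succeed at that position.
Every occurrence is swapped for 'X'.

'XXX'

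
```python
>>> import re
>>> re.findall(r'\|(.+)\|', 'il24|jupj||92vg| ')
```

['jupj||92vg']

`findall` collects group 1 from the one match (1 total).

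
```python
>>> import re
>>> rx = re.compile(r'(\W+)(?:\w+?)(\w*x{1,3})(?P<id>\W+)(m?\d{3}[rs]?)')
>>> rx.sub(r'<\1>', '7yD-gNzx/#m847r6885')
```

This matches one or more of a non-word character (captured); then one or more of a word character (lazy) (non-capturing group); then zero or more of a word character, then 1 to 3 of a literal 'x' (captured); then one or more of a non-word character (captured as 'id'); then optionally the literal 'm', then exactly 3 of a digit, then optionally one of [rs] (captured).
Matches: at [3:15] → '-gNzx/#m847r'.
The replacement refers to a captured group, so each match is rewritten using its own captured text.

'7yD<->6885'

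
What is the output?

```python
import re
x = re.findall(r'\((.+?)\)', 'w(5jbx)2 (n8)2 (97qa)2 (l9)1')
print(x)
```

Walking the string: at [1:7] match '(5jbx)', group 1 = '5jbx'; at [9:13] match '(n8)', group 1 = 'n8'; at [15:21] match '(97qa)', group 1 = '97qa'; at [23:27] match '(l9)', group 1 = 'l9'.
Because there's exactly one group, `findall` drops the full match and keeps group 1 from each hit.

['5jbx', 'n8', '97qa', 'l9']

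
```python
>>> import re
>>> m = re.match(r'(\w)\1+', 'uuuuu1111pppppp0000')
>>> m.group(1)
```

'u'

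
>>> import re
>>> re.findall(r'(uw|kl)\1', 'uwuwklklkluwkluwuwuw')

['uw', 'kl', 'uw']

A backreference is literal: `\1` must see the identical characters the first group matched.
Walking the string: at [0:4] match 'uwuw', group 1 = 'uw'; at [4:8] match 'klkl', group 1 = 'kl'; at [14:18] match 'uwuw', group 1 = 'uw'.
Because there's exactly one group, `findall` drops the full match and keeps group 1 from each hit.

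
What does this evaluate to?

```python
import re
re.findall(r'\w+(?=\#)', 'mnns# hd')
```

['mnns']

Because the assertion is zero-width, the text it checks is not consumed and won't appear in the result.
Walking the string: at [0:4] → 'mnns'.
`findall` yields the raw match text (1 of them) because the pattern has no groups.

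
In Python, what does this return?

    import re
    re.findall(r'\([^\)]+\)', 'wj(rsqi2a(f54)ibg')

Scanning left to right: at [2:14] → '(rsqi2a(f54)'.
With no groups in the pattern, `findall` gives back each whole match — 1 here.

['(rsqi2a(f54)']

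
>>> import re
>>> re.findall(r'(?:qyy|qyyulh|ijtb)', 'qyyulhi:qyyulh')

['qyy', 'qyy']

Alternation tries branches left to right and keeps the first one that lets the overall match succeed at that position.
Matches: at [0:3] → 'qyy'; at [8:11] → 'qyy'.
No capturing groups, so `findall` returns the 2 full match strings.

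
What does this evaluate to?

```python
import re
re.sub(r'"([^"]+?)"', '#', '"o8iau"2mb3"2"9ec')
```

`sub` substitutes '#' at each match site.

'#2mb3#9ec'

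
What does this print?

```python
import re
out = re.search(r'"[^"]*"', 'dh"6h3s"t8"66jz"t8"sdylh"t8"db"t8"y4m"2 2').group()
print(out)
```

"6h3s"

The match spans [2:8] → '"6h3s"'.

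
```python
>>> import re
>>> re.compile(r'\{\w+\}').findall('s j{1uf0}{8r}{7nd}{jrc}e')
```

No capturing groups, so `findall` returns the 4 full match strings.

['{1uf0}', '{8r}', '{7nd}', '{jrc}']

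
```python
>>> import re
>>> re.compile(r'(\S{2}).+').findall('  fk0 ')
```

This matches exactly 2 of a non-whitespace character (captured); then one or more of any character.
One capturing group, so `findall` returns just the captured substring from the one match — 1 in all.

['fk']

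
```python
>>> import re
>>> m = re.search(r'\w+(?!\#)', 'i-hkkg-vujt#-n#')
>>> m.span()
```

(0, 1)

The negative lookahead/lookbehind blocks any match where the forbidden context is present.
`re.search` tries every starting position until one works.
The match spans [0:1] → 'i'.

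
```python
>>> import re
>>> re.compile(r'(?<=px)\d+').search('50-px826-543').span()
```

(5, 8)

Because the assertion is zero-width, the text it checks is not consumed and won't appear in the result.
`re.search` tries every starting position until one works.
The match spans [5:8] → '826'.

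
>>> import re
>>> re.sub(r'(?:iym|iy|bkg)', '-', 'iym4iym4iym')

'-4-4-'

Branches in `(...|...)` are attempted left-to-right; the first branch that allows the whole pattern to succeed is taken.
Matches: at [0:3] → 'iym'; at [4:7] → 'iym'; at [8:11] → 'iym'.
Every occurrence is swapped for '-'.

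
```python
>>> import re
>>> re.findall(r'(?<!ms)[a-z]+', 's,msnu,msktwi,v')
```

A negative assertion filters positions out without eating any characters.
Scanning left to right: at [0:1] → 's'; at [2:6] → 'msnu'; at [7:13] → 'msktwi'; at [14:15] → 'v'.
Since nothing is captured, `findall` lists the 4 matched substrings directly.

['s', 'msnu', 'msktwi', 'v']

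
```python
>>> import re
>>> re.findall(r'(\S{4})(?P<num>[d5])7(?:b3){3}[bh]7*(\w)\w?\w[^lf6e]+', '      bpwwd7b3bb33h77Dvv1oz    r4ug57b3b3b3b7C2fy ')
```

[('r4ug', '5', 'C')]

The pattern matches exactly 4 of a non-whitespace character (captured); then one of [d5] (captured as 'num'); then a literal '7'; then the literal 'b3' repeated 3 times, then one of [bh], then zero or more of the literal '7'; then a word character (captured); then optionally a word character, then a word character, then one or more of any character except [lf6e].
Multiple groups make `findall` return tuples — one 3-tuple for the one match.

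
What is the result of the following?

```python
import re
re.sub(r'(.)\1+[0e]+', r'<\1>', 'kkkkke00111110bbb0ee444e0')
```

'<k><1><b><4>'

`\1` is not a pattern — it's the concrete string captured by group 1, re-applied verbatim.
Matches: at [0:8] → 'kkkkke00'; at [8:14] → '111110'; at [14:20] → 'bbb0ee'; at [20:25] → '444e0'.
Each match is replaced using the text its own group 1 captured.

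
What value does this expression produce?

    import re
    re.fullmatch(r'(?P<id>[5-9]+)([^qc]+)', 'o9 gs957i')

None

Pattern: one or more of a character in [5-9] (captured as 'id'); then one or more of any character except [qc] (captured).
`re.fullmatch` requires the pattern to consume the entire string.
Here there's no way to consume every character, so the call returns None.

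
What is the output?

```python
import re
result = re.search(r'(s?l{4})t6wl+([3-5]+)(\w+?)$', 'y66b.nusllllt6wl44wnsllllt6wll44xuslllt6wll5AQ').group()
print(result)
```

Pattern: optionally a literal 's', then exactly 4 of the literal 'l' (captured); then the literal 't6', then a literal 'w', then one or more of the literal 'l'; then one or more of a character in [3-5] (captured); then one or more of a word character (lazy) (captured); then anchored at the end.
`search` walks the string left to right and returns the first match it finds.
The match spans [7:46] → 'sllllt6wl44wnsllllt6wll44xuslllt6wll5AQ'.
Captured: group 1 = 'sllll', group 2 = '44', group 3 = 'wnsllllt6wll44xuslllt6wll5AQ'.

sllllt6wl44wnsllllt6wll44xuslllt6wll5AQ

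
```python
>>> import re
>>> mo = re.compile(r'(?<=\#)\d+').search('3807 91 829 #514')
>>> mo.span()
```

(13, 16)

The positive lookaround only admits positions where the adjacent text matches; those characters stay outside the span.
Unlike `match`, `search` isn't anchored — it looks for the pattern anywhere in the string.
The match spans [13:16] → '514'.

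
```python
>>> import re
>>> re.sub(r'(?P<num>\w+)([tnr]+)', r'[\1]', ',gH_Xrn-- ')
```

This matches one or more of a word character (captured as 'num'); then one or more of one of [tnr] (captured).
Matches: at [1:7] → 'gH_Xrn'.
`\1` in the replacement pulls in group 1's text for each match.

',[gH_Xr]-- '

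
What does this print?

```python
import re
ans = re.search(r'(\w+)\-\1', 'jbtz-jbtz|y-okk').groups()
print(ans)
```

('jbtz',)

After group 1 captures some text, `\1` only succeeds where that same text appears again.
`search` walks the string left to right and returns the first match it finds.
The match spans [0:9] → 'jbtz-jbtz'.
Captured: group 1 = 'jbtz'.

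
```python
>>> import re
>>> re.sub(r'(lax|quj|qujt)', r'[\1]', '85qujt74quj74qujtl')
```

'85[quj]t74[quj]74[quj]tl'

Alternation tries branches left to right and keeps the first one that lets the overall match succeed at that position.
Matches: at [2:5] → 'quj'; at [8:11] → 'quj'; at [13:16] → 'quj'.
`\1` in the replacement pulls in group 1's text for each match.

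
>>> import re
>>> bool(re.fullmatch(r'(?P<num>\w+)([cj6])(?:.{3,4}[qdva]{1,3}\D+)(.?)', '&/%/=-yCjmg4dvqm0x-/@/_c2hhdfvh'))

The pattern matches one or more of a word character (captured as 'num'); then one of [cj6] (captured); then 3 to 4 of any character, then 1 to 3 of one of [qdva], then one or more of a non-digit (non-capturing group); then optionally any character (captured).
`re.fullmatch` is like wrapping the pattern in `^…$` (in single-line mode).
Here the pattern can't cover the whole string, so the call returns None, and `bool(None)` is False.

False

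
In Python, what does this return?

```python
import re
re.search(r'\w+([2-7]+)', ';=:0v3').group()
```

The pattern matches one or more of a word character; then one or more of a character in [2-7] (captured).
`re.search` scans for the first position where the pattern succeeds.
The match spans [3:6] → '0v3'.
Captured: group 1 = '3'.

'0v3'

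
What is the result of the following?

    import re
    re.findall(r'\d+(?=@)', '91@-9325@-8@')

The `(?=…)`/`(?<=…)` assertion just peeks at neighbouring text; it doesn't advance the match position.
Walking the string: at [0:2] → '91'; at [4:8] → '9325'; at [10:11] → '8'.
No capturing groups, so `findall` returns the 3 full match strings.

['91', '9325', '8']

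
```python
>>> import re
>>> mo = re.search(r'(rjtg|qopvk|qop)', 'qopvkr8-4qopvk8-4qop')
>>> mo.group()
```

Branches in `(...|...)` are attempted left-to-right; the first branch that allows the whole pattern to succeed is taken.
`search` walks the string left to right and returns the first match it finds.
The match spans [0:5] → 'qopvk'.
Captured: group 1 = 'qopvk'.

'qopvk'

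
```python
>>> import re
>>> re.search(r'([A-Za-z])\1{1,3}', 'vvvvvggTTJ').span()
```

(0, 4)

`\1` has to match the exact text group 1 already captured.
The match spans [0:4] → 'vvvv'.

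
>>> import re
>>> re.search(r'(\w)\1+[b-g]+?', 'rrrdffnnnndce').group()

'rrrd'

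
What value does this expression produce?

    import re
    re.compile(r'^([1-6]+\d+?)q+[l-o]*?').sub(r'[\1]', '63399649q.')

The replacement refers to a captured group, so each match is rewritten using its own captured text.

'[63399649].'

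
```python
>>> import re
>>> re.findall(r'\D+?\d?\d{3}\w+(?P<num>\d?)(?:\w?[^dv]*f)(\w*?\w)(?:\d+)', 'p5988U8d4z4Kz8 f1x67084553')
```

This matches one or more of a non-digit (lazy); then optionally a digit, then exactly 3 of a digit, then one or more of a word character; then optionally a digit (captured as 'num'); then optionally a word character, then zero or more of any character except [dv], then the literal 'f' (non-capturing group); then zero or more of a word character (lazy), then a word character (captured); then one or more of a digit (non-capturing group).
Because the quantifier is non-greedy, it stops expanding at the earliest point where the rest of the pattern can succeed.
Matches: at [0:26] match 'p5988U8d4z4Kz8 f1x67084553', groups = ('', '1x').
`findall` packs the 2 group values into a tuple for every match.

[('', '1x')]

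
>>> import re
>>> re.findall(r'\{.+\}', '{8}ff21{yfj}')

Matches: at [0:12] → '{8}ff21{yfj}'.
No capturing groups, so `findall` returns the 1 full match string.

['{8}ff21{yfj}']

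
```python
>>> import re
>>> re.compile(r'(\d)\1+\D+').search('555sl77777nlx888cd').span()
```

(0, 5)

After group 1 captures some text, `\1` only succeeds where that same text appears again.
The match spans [0:5] → '555sl'.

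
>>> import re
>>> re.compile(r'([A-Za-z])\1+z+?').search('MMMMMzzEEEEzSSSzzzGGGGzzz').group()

'MMMMMz'

`\1` is not a pattern — it's the concrete string captured by group 1, re-applied verbatim.
Unlike `match`, `search` isn't anchored — it looks for the pattern anywhere in the string.
The match spans [0:6] → 'MMMMMz'.
Captured: group 1 = 'M'.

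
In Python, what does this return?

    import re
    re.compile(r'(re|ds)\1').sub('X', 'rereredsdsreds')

'XreXreds'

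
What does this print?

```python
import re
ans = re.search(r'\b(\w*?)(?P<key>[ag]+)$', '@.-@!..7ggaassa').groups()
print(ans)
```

('7ggaass', 'a')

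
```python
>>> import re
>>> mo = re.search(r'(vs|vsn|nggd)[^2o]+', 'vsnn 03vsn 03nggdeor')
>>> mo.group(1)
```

Alternation isn't longest-match — the leftmost alternative that fits at this position is chosen.
`search` walks the string left to right and returns the first match it finds.
The match spans [0:18] → 'vsnn 03vsn 03nggde'.
Captured: group 1 = 'vs'.

'vs'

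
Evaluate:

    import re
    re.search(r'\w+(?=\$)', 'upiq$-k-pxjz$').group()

The `(?=…)`/`(?<=…)` assertion just peeks at neighbouring text; it doesn't advance the match position.
The match spans [0:4] → 'upiq'.

'upiq'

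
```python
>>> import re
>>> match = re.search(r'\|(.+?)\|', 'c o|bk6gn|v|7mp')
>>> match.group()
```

'|bk6gn|'

A non-greedy quantifier consumes as few characters as it can — just enough that the remainder of the pattern still matches from where it stops; whatever follows it matches normally.
Unlike `match`, `search` isn't anchored — it looks for the pattern anywhere in the string.
The match spans [3:10] → '|bk6gn|'.
Captured: group 1 = 'bk6gn'.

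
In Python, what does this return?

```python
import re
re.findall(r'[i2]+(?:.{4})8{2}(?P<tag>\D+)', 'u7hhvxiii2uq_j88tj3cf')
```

['tj']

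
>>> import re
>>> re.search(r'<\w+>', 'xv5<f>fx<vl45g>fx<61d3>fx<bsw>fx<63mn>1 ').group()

'<f>'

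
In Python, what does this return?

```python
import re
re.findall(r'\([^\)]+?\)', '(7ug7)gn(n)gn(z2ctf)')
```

['(7ug7)', '(n)', '(z2ctf)']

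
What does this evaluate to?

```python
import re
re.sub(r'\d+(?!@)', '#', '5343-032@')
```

A negative assertion filters positions out without eating any characters.
Matches: at [0:4] → '5343'; at [5:7] → '03'.
`sub` substitutes '#' at each match site.

'#-#2@'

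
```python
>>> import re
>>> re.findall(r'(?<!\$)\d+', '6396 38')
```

['6396', '38']

Because the assertion is negative and zero-width, positions next to the forbidden text are skipped.
Walking the string: at [0:4] → '6396'; at [5:7] → '38'.
`findall` yields the raw match text (2 of them) because the pattern has no groups.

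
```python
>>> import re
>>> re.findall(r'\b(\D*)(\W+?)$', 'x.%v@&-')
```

[('x.%v@&', '-')]

This matches a word boundary (`\b`, zero-width); then zero or more of a non-digit (captured); then one or more of a non-word character (lazy) (captured); then anchored at the end.
Scanning left to right: at [0:7] match 'x.%v@&-', groups = ('x.%v@&', '-').
Multiple groups make `findall` return tuples — one 2-tuple for the one match.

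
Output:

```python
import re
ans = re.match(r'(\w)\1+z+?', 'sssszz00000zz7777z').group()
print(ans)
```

After group 1 captures some text, `\1` only succeeds where that same text appears again.
With `match`, the pattern is implicitly anchored at the beginning.
The match spans [0:5] → 'ssssz'.
Captured: group 1 = 's'.

ssssz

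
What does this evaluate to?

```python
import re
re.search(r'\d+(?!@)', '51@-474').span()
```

`(?!…)`/`(?<!…)` only lets a position through if the neighbouring text does NOT match; no characters are consumed.
`re.search` scans for the first position where the pattern succeeds.
The match spans [0:1] → '5'.

(0, 1)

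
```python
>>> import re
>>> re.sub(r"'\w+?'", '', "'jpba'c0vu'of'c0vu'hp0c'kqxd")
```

'c0vuc0vukqxd'

Every occurrence is swapped for ''.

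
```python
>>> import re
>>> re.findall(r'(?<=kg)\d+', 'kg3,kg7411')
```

The `(?=…)`/`(?<=…)` assertion just peeks at neighbouring text; it doesn't advance the match position.
With no groups in the pattern, `findall` gives back each whole match — 2 here.

['3', '7411']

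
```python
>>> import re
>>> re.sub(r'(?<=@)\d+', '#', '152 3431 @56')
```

'152 3431 @#'

Because the assertion is zero-width, the text it checks is not consumed and won't appear in the result.
Each match is replaced by '#'.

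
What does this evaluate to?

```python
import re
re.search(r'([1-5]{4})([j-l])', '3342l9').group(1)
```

'3342'

This matches exactly 4 of a character in [1-5] (captured); then a character in [j-l] (captured).
`search` walks the string left to right and returns the first match it finds.
The match spans [0:5] → '3342l'.
Captured: group 1 = '3342', group 2 = 'l'.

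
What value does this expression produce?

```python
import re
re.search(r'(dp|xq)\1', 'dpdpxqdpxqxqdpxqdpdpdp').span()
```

(0, 4)

`\1` has to match the exact text group 1 already captured.
`re.search` tries every starting position until one works.
The match spans [0:4] → 'dpdp'.
Captured: group 1 = 'dp'.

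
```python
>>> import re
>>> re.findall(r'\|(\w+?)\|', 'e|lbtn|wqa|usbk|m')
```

['lbtn', 'usbk']

With a single group, `findall` returns only what that group captured — 2 items.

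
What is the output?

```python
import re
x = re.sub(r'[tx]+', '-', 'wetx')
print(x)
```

we-

Pattern: one or more of one of [tx].
Every occurrence is swapped for '-'.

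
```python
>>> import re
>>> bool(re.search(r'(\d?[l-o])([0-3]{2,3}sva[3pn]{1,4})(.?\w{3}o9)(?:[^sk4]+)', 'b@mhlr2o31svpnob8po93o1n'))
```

False

Pattern: optionally a digit, then a character in [l-o] (captured); then 2 to 3 of a character in [0-3], then the literal 'sva', then 1 to 4 of one of [3pn] (captured); then optionally any character, then exactly 3 of a word character, then the literal 'o9' (captured); then one or more of any character except [sk4] (non-capturing group).
`re.search` tries every starting position until one works.
Here no position works, so the call returns None, and `bool(None)` is False.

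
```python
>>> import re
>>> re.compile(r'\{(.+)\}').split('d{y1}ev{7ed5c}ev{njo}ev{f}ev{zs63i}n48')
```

['d', 'y1}ev{7ed5c}ev{njo}ev{f}ev{zs63i', 'n48']

With a capturing group present, the delimiter's captured portion is kept in the result list.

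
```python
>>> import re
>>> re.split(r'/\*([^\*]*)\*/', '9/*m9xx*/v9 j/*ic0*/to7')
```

['9', 'm9xx', 'v9 j', 'ic0', 'to7']

Matches to split on: at [1:9] → '/*m9xx*/'; at [13:20] → '/*ic0*/'.
Because the pattern has a capturing group, `split` also inserts each captured text between the pieces.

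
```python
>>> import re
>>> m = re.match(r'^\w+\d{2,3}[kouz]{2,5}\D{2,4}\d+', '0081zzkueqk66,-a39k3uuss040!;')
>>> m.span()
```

Pattern: anchored at the start of the string; then one or more of a word character; then 2 to 3 of a digit, then 2 to 5 of one of [kouz], then 2 to 4 of a non-digit; then one or more of a digit.
`match` is anchored at position 0; if the pattern doesn't fit there, it returns None.
The match spans [0:13] → '0081zzkueqk66'.

(0, 13)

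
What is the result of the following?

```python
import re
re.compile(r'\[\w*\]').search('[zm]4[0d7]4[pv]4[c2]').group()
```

`re.search` scans for the first position where the pattern succeeds.
The match spans [0:4] → '[zm]'.

'[zm]'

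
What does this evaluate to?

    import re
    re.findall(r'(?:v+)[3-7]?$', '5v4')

['v4']

With no groups in the pattern, `findall` gives back each whole match — 1 here.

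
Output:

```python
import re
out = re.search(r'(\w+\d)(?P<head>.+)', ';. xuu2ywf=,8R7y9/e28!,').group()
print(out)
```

This matches one or more of a word character, then a digit (captured); then one or more of any character (captured as 'head').
The match spans [3:23] → 'xuu2ywf=,8R7y9/e28!,'.

xuu2ywf=,8R7y9/e28!,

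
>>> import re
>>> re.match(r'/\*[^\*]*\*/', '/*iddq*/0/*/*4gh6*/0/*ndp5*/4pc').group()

'/*iddq*/'

With `match`, the pattern is implicitly anchored at the beginning.
The match spans [0:8] → '/*iddq*/'.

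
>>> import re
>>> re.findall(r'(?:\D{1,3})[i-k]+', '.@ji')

['.@ji']

The pattern matches 1 to 3 of a non-digit (non-capturing group); then one or more of a character in [i-k].
`findall` yields the raw match text (1 of them) because the pattern has no groups.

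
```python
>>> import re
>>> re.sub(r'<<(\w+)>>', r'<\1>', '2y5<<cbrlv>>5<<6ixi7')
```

'2y5<cbrlv>5<<6ixi7'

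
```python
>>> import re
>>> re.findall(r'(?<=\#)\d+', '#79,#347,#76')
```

The lookaround is zero-width — it requires the adjacent text to match without consuming it, so the asserted text isn't part of the match.
Scanning left to right: at [1:3] → '79'; at [5:8] → '347'; at [10:12] → '76'.
Since nothing is captured, `findall` lists the 3 matched substrings directly.

['79', '347', '76']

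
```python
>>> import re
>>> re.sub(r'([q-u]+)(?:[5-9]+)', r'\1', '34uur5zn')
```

This matches one or more of a character in [q-u] (captured); then one or more of a character in [5-9] (non-capturing group).
Matches: at [2:6] → 'uur5'.
`\1` in the replacement pulls in group 1's text for each match.

'34uurzn'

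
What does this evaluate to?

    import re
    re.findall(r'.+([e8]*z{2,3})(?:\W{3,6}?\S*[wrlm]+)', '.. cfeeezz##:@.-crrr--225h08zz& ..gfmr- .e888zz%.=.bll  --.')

['zz']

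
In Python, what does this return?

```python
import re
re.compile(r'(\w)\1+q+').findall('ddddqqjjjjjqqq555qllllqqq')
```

['d', 'j', '5', 'l']

A backreference is literal: `\1` must see the identical characters the first group matched.
Matches: at [0:6] match 'ddddqq', group 1 = 'd'; at [6:14] match 'jjjjjqqq', group 1 = 'j'; at [14:18] match '555q', group 1 = '5'; at [18:25] match 'llllqqq', group 1 = 'l'.
Because there's exactly one group, `findall` drops the full match and keeps group 1 from each hit.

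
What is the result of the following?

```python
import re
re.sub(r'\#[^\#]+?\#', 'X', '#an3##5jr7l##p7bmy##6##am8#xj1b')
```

'XXXXXxj1b'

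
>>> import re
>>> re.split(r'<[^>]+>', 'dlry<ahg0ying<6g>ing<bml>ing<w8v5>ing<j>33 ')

Each match becomes a cut point; 5 segments remain.

['dlry', 'ing', 'ing', 'ing', '33 ']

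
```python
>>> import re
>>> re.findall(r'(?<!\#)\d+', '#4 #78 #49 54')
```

['8', '9', '54']

`(?!…)`/`(?<!…)` only lets a position through if the neighbouring text does NOT match; no characters are consumed.
Walking the string: at [5:6] → '8'; at [9:10] → '9'; at [11:13] → '54'.
Since nothing is captured, `findall` lists the 3 matched substrings directly.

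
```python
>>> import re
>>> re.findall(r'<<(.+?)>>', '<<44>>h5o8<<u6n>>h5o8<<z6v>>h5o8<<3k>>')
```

['44', 'u6n', 'z6v', '3k']

Scanning left to right: at [0:6] match '<<44>>', group 1 = '44'; at [10:17] match '<<u6n>>', group 1 = 'u6n'; at [21:28] match '<<z6v>>', group 1 = 'z6v'; at [32:38] match '<<3k>>', group 1 = '3k'.
One capturing group, so `findall` returns just the captured substring from each match — 4 in all.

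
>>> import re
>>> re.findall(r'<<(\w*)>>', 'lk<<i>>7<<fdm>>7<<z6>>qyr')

`findall` collects group 1 from each match (3 total).

['i', 'fdm', 'z6']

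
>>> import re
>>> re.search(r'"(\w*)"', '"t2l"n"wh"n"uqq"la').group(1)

The match spans [0:5] → '"t2l"'.
Captured: group 1 = 't2l'.

't2l'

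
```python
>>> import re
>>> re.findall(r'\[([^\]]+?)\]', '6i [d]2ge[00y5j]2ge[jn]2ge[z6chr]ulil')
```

['d', '00y5j', 'jn', 'z6chr']

Scanning left to right: at [3:6] match '[d]', group 1 = 'd'; at [9:16] match '[00y5j]', group 1 = '00y5j'; at [19:23] match '[jn]', group 1 = 'jn'; at [26:33] match '[z6chr]', group 1 = 'z6chr'.
`findall` collects group 1 from each match (4 total).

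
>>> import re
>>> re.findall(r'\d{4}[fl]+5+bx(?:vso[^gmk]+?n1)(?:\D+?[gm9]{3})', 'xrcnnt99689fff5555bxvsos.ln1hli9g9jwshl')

Pattern: exactly 4 of a digit; then one or more of one of [fl], then one or more of the literal '5', then the literal 'bx'; then the literal 'vso', then one or more of any character except [gmk] (lazy), then the literal 'n1' (non-capturing group); then one or more of a non-digit (lazy), then exactly 3 of one of [gm9] (non-capturing group).
Matches: at [7:34] → '9689fff5555bxvsos.ln1hli9g9'.
Since nothing is captured, `findall` lists the 1 matched substring directly.

['9689fff5555bxvsos.ln1hli9g9']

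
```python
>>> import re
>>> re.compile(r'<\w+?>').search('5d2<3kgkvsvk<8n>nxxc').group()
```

`search` walks the string left to right and returns the first match it finds.
The match spans [12:16] → '<8n>'.

'<8n>'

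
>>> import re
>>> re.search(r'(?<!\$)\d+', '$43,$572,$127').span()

The negative lookahead/lookbehind blocks any match where the forbidden context is present.
`search` walks the string left to right and returns the first match it finds.
The match spans [2:3] → '3'.

(2, 3)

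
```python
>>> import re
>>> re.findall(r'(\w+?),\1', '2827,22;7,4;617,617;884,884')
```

['617', '884']

`\1` is not a pattern — it's the concrete string captured by group 1, re-applied verbatim.
Matches: at [12:19] match '617,617', group 1 = '617'; at [20:27] match '884,884', group 1 = '884'.
`findall` collects group 1 from each match (2 total).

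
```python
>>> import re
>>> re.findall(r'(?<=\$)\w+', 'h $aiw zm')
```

The positive lookaround only admits positions where the adjacent text matches; those characters stay outside the span.
Scanning left to right: at [3:6] → 'aiw'.
`findall` yields the raw match text (1 of them) because the pattern has no groups.

['aiw']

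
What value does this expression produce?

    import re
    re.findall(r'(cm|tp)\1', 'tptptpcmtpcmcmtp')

After group 1 captures some text, `\1` only succeeds where that same text appears again.
With a single group, `findall` returns only what that group captured — 2 items.

['tp', 'cm']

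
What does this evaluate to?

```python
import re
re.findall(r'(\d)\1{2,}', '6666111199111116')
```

After group 1 captures some text, `\1` only succeeds where that same text appears again.
One capturing group, so `findall` returns just the captured substring from each match — 3 in all.

['6', '1', '1']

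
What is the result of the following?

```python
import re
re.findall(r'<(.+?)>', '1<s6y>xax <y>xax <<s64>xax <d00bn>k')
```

['s6y', 'y', '<s64', 'd00bn']

A `+?`/`*?`/`{m,n}?` starts at its minimum and grows only as far as needed for what follows to match.
Scanning left to right: at [1:6] match '<s6y>', group 1 = 's6y'; at [10:13] match '<y>', group 1 = 'y'; at [17:23] match '<<s64>', group 1 = '<s64'; at [27:34] match '<d00bn>', group 1 = 'd00bn'.
Because there's exactly one group, `findall` drops the full match and keeps group 1 from each hit.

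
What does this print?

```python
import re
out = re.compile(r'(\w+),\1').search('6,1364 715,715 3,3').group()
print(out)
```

715,715

`\1` has to match the exact text group 1 already captured.
The match spans [7:14] → '715,715'.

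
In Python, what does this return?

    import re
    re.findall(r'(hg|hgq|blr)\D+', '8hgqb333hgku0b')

Alternation tries branches left to right and keeps the first one that lets the overall match succeed at that position.
With a single group, `findall` returns only what that group captured — 2 items.

['hg', 'hg']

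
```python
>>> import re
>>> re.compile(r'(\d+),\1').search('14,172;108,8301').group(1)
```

'8'

A backreference is literal: `\1` must see the identical characters the first group matched.
`re.search` scans for the first position where the pattern succeeds.
The match spans [9:12] → '8,8'.
Captured: group 1 = '8'.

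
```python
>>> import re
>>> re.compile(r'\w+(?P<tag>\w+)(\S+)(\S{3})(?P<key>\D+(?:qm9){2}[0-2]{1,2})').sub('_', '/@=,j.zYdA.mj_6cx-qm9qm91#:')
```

Pattern: one or more of a word character; then one or more of a word character (captured as 'tag'); then one or more of a non-whitespace character (captured); then exactly 3 of a non-whitespace character (captured); then one or more of a non-digit, then the literal 'qm9' repeated 2 times, then 1 to 2 of a character in [0-2] (captured as 'key').
Each match is replaced by '_'.

'/@=,j._#:'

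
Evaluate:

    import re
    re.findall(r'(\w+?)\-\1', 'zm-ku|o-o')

A backreference is literal: `\1` must see the identical characters the first group matched.
Because there's exactly one group, `findall` drops the full match and keeps group 1 from the one hit.

['o']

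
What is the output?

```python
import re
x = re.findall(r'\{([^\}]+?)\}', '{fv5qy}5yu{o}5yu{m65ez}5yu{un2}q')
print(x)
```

['fv5qy', 'o', 'm65ez', 'un2']

`findall` collects group 1 from each match (4 total).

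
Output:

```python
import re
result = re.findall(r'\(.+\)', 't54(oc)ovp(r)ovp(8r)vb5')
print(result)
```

['(oc)ovp(r)ovp(8r)']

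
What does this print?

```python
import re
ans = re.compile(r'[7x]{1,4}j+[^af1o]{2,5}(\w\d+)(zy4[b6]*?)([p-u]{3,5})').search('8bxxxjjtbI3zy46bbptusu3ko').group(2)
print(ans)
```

zy46bb

Pattern: 1 to 4 of one of [7x], then one or more of the literal 'j', then 2 to 5 of any character except [af1o]; then a word character, then one or more of a digit (captured); then the literal 'zy4', then zero or more of one of [b6] (lazy) (captured); then 3 to 5 of a character in [p-u] (captured).
`re.search` tries every starting position until one works.
The match spans [2:22] → 'xxxjjtbI3zy46bbptusu'.
Captured: group 1 = 'I3', group 2 = 'zy46bb', group 3 = 'ptusu'.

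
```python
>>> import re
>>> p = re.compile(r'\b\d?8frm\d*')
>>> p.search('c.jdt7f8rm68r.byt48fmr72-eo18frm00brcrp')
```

This matches a word boundary (`\b`, zero-width); then optionally a digit, then the literal '8f'; then the literal 'rm', then zero or more of a digit.
Here no position works, so the call returns None.

None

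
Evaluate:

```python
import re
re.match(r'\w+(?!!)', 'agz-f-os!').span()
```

Because the assertion is negative and zero-width, positions next to the forbidden text are skipped.
`re.match` won't scan ahead — the pattern has to work from the very first character.
The match spans [0:3] → 'agz'.

(0, 3)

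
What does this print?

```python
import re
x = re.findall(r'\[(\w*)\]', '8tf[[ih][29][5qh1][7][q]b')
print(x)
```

['ih', '29', '5qh1', '7', 'q']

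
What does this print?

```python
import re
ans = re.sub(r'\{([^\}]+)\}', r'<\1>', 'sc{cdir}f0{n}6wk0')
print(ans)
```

`\1` in the replacement pulls in group 1's text for each match.

sc<cdir>f0<n>6wk0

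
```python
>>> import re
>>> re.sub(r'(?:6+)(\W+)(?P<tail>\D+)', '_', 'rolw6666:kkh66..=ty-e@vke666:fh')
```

Pattern: one or more of a literal '6' (non-capturing group); then one or more of a non-word character (captured); then one or more of a non-digit (captured as 'tail').
Every occurrence is swapped for '_'.

'rolw___'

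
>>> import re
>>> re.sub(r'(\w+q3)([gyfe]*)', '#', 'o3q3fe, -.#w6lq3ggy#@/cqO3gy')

`sub` substitutes '#' at each match site.

'#, -.###@/cqO3gy'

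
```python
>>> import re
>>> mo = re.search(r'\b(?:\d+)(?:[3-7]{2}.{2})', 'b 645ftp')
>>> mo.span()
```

The pattern matches a word boundary (`\b`, zero-width); then one or more of a digit (non-capturing group); then exactly 2 of a character in [3-7], then exactly 2 of any character (non-capturing group).
The match spans [2:7] → '645ft'.

(2, 7)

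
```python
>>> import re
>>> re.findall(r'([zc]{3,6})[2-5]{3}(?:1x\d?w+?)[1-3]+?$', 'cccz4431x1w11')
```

['cccz']

Pattern: 3 to 6 of one of [zc] (captured); then exactly 3 of a character in [2-5]; then the literal '1x', then optionally a digit, then one or more of the literal 'w' (lazy) (non-capturing group); then one or more of a character in [1-3] (lazy); then anchored at the end.
Walking the string: at [0:13] match 'cccz4431x1w11', group 1 = 'cccz'.
One capturing group, so `findall` returns just the captured substring from the one match — 1 in all.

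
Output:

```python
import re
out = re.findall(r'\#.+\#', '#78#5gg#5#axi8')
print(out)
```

['#78#5gg#5#']

Walking the string: at [0:10] → '#78#5gg#5#'.
With no groups in the pattern, `findall` gives back each whole match — 1 here.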